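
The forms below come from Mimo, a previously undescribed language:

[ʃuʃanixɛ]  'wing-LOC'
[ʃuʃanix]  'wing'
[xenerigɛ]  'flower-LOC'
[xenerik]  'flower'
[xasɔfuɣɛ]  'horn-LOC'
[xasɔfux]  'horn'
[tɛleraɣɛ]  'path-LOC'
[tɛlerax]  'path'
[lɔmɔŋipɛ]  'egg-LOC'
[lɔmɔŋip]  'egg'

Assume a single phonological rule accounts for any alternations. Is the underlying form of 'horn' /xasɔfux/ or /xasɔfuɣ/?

/xasɔfuɣ/

'horn' shows [ɣ] ~ [x] at the end of the stem ([xasɔfuɣɛ] vs [xasɔfux]).
But 'wing' keeps [x] in both environments ([ʃuʃanixɛ], [ʃuʃanix]), so there is no rule changing /x/ to [ɣ] before the LOC suffix.
The underlying segment must be /ɣ/; voiced obstruents become voiceless word-finally, yielding [x] there.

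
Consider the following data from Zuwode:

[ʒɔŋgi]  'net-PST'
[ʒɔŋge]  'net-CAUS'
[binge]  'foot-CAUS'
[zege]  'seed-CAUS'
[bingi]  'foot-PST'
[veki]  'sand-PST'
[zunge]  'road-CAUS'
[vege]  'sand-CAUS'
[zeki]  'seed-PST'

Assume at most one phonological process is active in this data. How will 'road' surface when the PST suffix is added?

[zungi]

The PST suffix surfaces as [-gi] and [-ki], depending on the final segment of the stem.
The CAUS suffix, which begins with [g], is invariant after every stem; so [g] is not altered by any rule here.
So the underlying form is /-ki/, and voiceless stops become voiced after a nasal.
After 'road', which ends in a nasal, the suffix surfaces as [-gi], giving [zungi].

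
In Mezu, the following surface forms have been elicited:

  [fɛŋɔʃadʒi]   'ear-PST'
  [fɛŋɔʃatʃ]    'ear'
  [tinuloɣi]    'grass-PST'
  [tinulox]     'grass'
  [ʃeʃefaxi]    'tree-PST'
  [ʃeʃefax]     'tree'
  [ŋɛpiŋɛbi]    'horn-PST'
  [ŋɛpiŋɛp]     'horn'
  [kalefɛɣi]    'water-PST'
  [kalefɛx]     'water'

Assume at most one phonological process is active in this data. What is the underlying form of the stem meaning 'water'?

The root 'water' surfaces as [kalefɛɣi] and [kalefɛx], with a stem-final [ɣ] ~ [x] alternation.
But 'tree' keeps [x] in both environments ([ʃeʃefaxi], [ʃeʃefax]), so there is no rule changing /x/ to [ɣ] before the PST suffix.
So /ɣ/ is underlying, and a rule of word-final obstruent devoicing — voiced obstruents become voiceless word-finally — gives [x].
Hence 'water' is /kalefɛɣ/ underlyingly.

/kalefɛɣ/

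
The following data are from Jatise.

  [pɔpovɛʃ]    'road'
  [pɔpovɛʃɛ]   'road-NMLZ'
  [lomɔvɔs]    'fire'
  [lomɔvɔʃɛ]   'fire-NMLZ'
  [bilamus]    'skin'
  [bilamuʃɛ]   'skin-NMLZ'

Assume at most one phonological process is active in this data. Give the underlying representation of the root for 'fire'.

The root 'fire' surfaces as [lomɔvɔs] and [lomɔvɔʃɛ], with a stem-final [s] ~ [ʃ] alternation.
If /ʃ/ were underlying and a rule turned it into [s] in isolation, 'road' would also alternate; but it has [ʃ] in both [pɔpovɛʃ] and [pɔpovɛʃɛ].
The underlying segment must be /s/; /s/ becomes palato-alveolar [ʃ] before a front vowel, yielding [ʃ] there.
The underlying form of 'fire' is therefore /lomɔvɔs/.

/lomɔvɔs/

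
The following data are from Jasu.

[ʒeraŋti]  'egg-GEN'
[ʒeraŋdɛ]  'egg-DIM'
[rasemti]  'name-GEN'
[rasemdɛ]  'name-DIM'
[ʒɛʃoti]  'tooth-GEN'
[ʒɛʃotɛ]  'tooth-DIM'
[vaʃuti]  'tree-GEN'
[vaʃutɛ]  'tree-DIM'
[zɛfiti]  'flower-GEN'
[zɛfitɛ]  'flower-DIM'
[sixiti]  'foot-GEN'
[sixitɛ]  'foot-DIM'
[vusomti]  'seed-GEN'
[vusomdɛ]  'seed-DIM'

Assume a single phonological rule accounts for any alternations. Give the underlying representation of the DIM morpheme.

/-dɛ/

The DIM suffix surfaces as [-dɛ] and [-tɛ], depending on the final segment of the stem.
By contrast the GEN suffix keeps its initial [t] throughout — that segment must be underlying.
The DIM suffix is therefore /-dɛ/ underlyingly, with post-vocalic devoicing: voiced stops become voiceless after a vowel.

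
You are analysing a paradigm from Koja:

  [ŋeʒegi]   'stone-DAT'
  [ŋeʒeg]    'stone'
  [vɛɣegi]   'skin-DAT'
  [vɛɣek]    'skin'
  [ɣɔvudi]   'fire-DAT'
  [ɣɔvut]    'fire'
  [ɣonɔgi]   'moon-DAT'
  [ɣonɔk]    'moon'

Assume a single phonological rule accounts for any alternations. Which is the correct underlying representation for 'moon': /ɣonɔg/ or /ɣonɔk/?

The root 'moon' surfaces as [ɣonɔgi] and [ɣonɔk], with a stem-final [g] ~ [k] alternation.
If /g/ were underlying and a rule turned it into [k] in isolation, 'stone' would also alternate; but it has [g] in both [ŋeʒegi] and [ŋeʒeg].
The alternation reflects intervocalic voicing: voiceless stops become voiced between vowels. /k/ is underlying.

/ɣonɔk/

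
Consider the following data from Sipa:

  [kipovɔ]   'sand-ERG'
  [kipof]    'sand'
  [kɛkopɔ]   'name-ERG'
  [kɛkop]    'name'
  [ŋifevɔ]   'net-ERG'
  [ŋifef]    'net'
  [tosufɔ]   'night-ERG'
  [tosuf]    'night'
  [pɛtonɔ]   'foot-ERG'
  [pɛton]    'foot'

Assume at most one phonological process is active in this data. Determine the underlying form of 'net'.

/ŋifev/

In [ŋifevɔ] and [ŋifef] the final segment of 'net' alternates: [v] ~ [f].
If /f/ were underlying and a rule turned it into [v] before the ERG suffix, 'night' would also alternate; but it has [f] in both [tosufɔ] and [tosuf].
So /v/ is underlying, and a rule of word-final obstruent devoicing — voiced obstruents become voiceless word-finally — gives [f].
The underlying form of 'net' is therefore /ŋifev/.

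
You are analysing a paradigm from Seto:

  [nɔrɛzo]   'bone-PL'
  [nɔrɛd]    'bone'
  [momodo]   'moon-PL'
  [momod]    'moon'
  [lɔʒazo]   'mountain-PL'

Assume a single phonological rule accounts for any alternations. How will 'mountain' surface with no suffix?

In [nɔrɛzo] and [nɔrɛd] the final segment of 'bone' alternates: [z] ~ [d].
But 'moon' keeps [d] in both environments ([momodo], [momod]), so there is no rule changing /d/ to [z] before the PL suffix.
The underlying segment must be /z/; voiced fricatives become stops word-finally, yielding [d] there.
The one attested form of 'mountain', [lɔʒazo], shows underlying /lɔʒaz/. Applying the same rule word-finally gives [lɔʒad].

[lɔʒad]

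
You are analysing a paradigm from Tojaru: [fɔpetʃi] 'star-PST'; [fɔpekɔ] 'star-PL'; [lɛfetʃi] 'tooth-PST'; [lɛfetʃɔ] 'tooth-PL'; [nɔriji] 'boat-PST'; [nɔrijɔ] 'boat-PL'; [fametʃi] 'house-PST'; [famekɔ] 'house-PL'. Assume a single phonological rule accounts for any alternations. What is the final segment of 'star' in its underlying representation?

/k/

'star' shows [tʃ] ~ [k] at the end of the stem ([fɔpetʃi] vs [fɔpekɔ]).
But 'tooth' keeps [tʃ] in both environments ([lɛfetʃi], [lɛfetʃɔ]), so there is no rule changing /tʃ/ to [k] before the PL suffix.
The alternation reflects palatalization before a front vowel: /k/ becomes palato-alveolar [tʃ] before a front vowel. /k/ is underlying.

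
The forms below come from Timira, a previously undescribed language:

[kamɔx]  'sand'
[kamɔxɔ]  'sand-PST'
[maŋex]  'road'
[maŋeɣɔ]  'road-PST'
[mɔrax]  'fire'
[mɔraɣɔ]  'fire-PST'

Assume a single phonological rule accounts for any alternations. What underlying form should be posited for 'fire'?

/mɔraɣ/

The stem for 'fire' ends in [x] in [mɔrax] but [ɣ] in [mɔraɣɔ].
The stem 'sand' ([kamɔx], [kamɔxɔ]) shows [x] unchanged in both environments, so [x] cannot be basic with [ɣ] derived before the PST suffix.
The underlying segment must be /ɣ/; voiced obstruents become voiceless word-finally, yielding [x] there.
So 'fire' = /mɔraɣ/.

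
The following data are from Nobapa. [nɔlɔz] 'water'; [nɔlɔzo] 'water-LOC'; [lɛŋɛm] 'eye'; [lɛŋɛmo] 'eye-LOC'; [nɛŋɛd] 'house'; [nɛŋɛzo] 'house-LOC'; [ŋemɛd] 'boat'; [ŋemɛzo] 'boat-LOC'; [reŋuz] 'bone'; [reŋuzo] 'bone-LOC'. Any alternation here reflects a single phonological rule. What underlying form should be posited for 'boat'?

The stem for 'boat' ends in [d] in [ŋemɛd] but [z] in [ŋemɛzo].
The stem 'bone' ([reŋuz], [reŋuzo]) shows [z] unchanged in both environments, so [z] cannot be basic with [d] derived in isolation.
The underlying segment must be /d/; voiced stops become fricatives between vowels, yielding [z] there.

/ŋemɛd/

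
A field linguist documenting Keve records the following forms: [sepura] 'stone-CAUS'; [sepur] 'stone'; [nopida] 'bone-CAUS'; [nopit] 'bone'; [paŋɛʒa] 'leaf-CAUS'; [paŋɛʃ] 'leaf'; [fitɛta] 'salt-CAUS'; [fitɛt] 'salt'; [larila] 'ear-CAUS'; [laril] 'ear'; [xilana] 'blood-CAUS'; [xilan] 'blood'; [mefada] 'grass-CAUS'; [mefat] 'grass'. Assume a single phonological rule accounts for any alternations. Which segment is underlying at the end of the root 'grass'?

/d/

The root 'grass' surfaces as [mefada] and [mefat], with a stem-final [d] ~ [t] alternation.
If /t/ were underlying and a rule turned it into [d] before the CAUS suffix, 'salt' would also alternate; but it has [t] in both [fitɛta] and [fitɛt].
Therefore /d/ is basic and [t] is derived by word-final obstruent devoicing (voiced obstruents become voiceless word-finally).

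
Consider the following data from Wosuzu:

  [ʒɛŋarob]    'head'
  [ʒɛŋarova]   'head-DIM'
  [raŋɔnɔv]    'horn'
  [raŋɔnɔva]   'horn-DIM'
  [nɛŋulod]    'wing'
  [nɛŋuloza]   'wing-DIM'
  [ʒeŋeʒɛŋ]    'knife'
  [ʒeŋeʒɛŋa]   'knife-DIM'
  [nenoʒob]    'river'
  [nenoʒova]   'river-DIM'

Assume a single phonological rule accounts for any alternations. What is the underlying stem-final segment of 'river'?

/b/

The stem for 'river' ends in [b] in [nenoʒob] but [v] in [nenoʒova].
But 'horn' keeps [v] in both environments ([raŋɔnɔv], [raŋɔnɔva]), so there is no rule changing /v/ to [b] in isolation.
Therefore /b/ is basic and [v] is derived by intervocalic spirantization (voiced stops become fricatives between vowels).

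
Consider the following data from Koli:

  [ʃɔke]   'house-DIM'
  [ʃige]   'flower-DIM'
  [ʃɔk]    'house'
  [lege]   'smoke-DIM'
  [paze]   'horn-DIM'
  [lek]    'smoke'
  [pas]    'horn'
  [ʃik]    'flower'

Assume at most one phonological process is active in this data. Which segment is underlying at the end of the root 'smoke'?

/g/

In [lek] and [lege] the final segment of 'smoke' alternates: [k] ~ [g].
Compare 'house', with invariant [k] in [ʃɔk] and [ʃɔke]: an analysis with underlying /k/ and a rule producing [g] before the DIM suffix would wrongly predict alternation here too.
Therefore /g/ is basic and [k] is derived by word-final obstruent devoicing (voiced obstruents become voiceless word-finally).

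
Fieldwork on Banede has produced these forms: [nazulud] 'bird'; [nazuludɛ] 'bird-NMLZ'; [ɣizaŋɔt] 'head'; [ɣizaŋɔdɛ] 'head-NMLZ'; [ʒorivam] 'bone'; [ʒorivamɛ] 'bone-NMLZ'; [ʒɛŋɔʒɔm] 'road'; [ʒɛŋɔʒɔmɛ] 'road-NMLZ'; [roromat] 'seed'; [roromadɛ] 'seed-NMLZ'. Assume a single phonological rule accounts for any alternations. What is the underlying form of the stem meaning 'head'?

/ɣizaŋɔt/

In [ɣizaŋɔt] and [ɣizaŋɔdɛ] the final segment of 'head' alternates: [t] ~ [d].
The stem 'bird' ([nazulud], [nazuludɛ]) shows [d] unchanged in both environments, so [d] cannot be basic with [t] derived in isolation.
The underlying segment must be /t/; voiceless stops become voiced between vowels, yielding [d] there.
Hence 'head' is /ɣizaŋɔt/ underlyingly.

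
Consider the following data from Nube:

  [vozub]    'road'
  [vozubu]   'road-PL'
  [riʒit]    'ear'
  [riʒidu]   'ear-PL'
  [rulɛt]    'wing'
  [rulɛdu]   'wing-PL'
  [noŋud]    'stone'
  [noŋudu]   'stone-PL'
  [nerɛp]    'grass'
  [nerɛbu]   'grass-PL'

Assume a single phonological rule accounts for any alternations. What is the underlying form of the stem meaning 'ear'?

The root 'ear' surfaces as [riʒit] and [riʒidu], with a stem-final [t] ~ [d] alternation.
But 'stone' keeps [d] in both environments ([noŋud], [noŋudu]), so there is no rule changing /d/ to [t] in isolation.
Therefore /t/ is basic and [d] is derived by intervocalic voicing (voiceless stops become voiced between vowels).
The underlying form of 'ear' is therefore /riʒit/.

/riʒit/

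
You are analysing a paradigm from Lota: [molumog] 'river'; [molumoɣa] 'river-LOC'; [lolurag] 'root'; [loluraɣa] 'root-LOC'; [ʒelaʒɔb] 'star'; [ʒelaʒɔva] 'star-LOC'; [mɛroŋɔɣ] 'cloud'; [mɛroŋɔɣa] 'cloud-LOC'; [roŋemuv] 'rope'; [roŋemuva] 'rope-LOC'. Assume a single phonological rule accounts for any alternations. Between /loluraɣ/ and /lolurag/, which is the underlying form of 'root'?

The stem for 'root' ends in [g] in [lolurag] but [ɣ] in [loluraɣa].
Compare 'cloud', with invariant [ɣ] in [mɛroŋɔɣ] and [mɛroŋɔɣa]: an analysis with underlying /ɣ/ and a rule producing [g] in isolation would wrongly predict alternation here too.
The alternation reflects intervocalic spirantization: voiced stops become fricatives between vowels. /g/ is underlying.

/lolurag/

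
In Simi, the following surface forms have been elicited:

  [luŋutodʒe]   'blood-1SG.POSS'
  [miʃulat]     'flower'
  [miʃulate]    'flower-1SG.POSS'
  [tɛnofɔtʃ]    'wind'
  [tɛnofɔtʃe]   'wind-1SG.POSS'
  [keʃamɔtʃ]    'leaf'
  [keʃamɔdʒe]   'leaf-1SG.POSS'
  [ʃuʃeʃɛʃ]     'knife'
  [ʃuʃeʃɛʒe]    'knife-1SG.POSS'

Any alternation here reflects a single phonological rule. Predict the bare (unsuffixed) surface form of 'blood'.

The stem for 'leaf' ends in [tʃ] in [keʃamɔtʃ] but [dʒ] in [keʃamɔdʒe].
Compare 'wind', with invariant [tʃ] in [tɛnofɔtʃ] and [tɛnofɔtʃe]: an analysis with underlying /tʃ/ and a rule producing [dʒ] before the 1SG.POSS suffix would wrongly predict alternation here too.
So /dʒ/ is underlying, and a rule of word-final obstruent devoicing — voiced obstruents become voiceless word-finally — gives [tʃ].
From [luŋutodʒe] the stem 'blood' is /luŋutodʒ/; word-finally this yields [luŋutotʃ].

[luŋutotʃ]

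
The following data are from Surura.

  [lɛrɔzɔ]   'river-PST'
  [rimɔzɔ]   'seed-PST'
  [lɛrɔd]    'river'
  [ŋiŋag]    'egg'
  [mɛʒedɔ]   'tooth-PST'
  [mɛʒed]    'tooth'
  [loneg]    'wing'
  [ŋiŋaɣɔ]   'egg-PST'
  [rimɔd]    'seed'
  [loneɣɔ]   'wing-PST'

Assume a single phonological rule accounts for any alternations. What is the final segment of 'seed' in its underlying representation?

The stem for 'seed' ends in [d] in [rimɔd] but [z] in [rimɔzɔ].
But 'tooth' keeps [d] in both environments ([mɛʒed], [mɛʒedɔ]), so there is no rule changing /d/ to [z] before the PST suffix.
The alternation reflects word-final hardening: voiced fricatives become stops word-finally. /z/ is underlying.

/z/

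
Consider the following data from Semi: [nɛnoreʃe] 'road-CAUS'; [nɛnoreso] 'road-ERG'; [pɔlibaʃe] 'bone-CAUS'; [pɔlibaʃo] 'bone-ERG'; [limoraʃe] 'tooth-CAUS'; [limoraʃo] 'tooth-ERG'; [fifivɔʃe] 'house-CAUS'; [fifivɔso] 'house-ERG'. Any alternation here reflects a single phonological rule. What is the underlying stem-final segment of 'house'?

/s/

The root 'house' surfaces as [fifivɔʃe] and [fifivɔso], with a stem-final [ʃ] ~ [s] alternation.
Compare 'bone', with invariant [ʃ] in [pɔlibaʃe] and [pɔlibaʃo]: an analysis with underlying /ʃ/ and a rule producing [s] before the ERG suffix would wrongly predict alternation here too.
The alternation reflects palatalization before a front vowel: /s/ becomes palato-alveolar [ʃ] before a front vowel. /s/ is underlying.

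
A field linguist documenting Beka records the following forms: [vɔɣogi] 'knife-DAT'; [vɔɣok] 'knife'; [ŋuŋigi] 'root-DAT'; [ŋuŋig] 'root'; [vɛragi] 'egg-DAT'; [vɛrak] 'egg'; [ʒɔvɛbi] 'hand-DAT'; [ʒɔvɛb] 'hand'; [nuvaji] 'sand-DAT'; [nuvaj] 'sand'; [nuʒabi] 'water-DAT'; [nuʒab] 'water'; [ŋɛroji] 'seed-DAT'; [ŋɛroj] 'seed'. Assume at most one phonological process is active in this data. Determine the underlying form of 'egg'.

'egg' shows [g] ~ [k] at the end of the stem ([vɛragi] vs [vɛrak]).
If /g/ were underlying and a rule turned it into [k] in isolation, 'root' would also alternate; but it has [g] in both [ŋuŋigi] and [ŋuŋig].
Therefore /k/ is basic and [g] is derived by intervocalic voicing (voiceless stops become voiced between vowels).
So 'egg' = /vɛrak/.

/vɛrak/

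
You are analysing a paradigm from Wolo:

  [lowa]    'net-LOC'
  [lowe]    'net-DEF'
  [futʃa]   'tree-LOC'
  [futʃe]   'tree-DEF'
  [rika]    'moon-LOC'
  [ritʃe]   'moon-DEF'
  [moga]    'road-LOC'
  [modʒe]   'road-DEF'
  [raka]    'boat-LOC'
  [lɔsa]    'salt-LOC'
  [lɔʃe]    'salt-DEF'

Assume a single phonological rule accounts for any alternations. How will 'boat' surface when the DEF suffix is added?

[ratʃe]

The root 'moon' surfaces as [rika] and [ritʃe], with a stem-final [k] ~ [tʃ] alternation.
Compare 'tree', with invariant [tʃ] in [futʃa] and [futʃe]: an analysis with underlying /tʃ/ and a rule producing [k] before the LOC suffix would wrongly predict alternation here too.
Therefore /k/ is basic and [tʃ] is derived by palatalization before a front vowel (/k/, /g/ and /s/ become palato-alveolar [tʃ], [dʒ] and [ʃ] before a front vowel).
The one attested form of 'boat', [raka], shows underlying /rak/. Applying the same rule before a front vowel gives [ratʃe].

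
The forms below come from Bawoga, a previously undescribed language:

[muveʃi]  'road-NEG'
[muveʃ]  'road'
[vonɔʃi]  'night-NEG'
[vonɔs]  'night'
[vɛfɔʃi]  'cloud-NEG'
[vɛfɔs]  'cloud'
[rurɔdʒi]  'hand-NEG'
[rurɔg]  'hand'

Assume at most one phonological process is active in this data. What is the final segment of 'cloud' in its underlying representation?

/s/

The stem for 'cloud' ends in [ʃ] in [vɛfɔʃi] but [s] in [vɛfɔs].
But 'road' keeps [ʃ] in both environments ([muveʃi], [muveʃ]), so there is no rule changing /ʃ/ to [s] in isolation.
The underlying segment must be /s/; /g/ and /s/ become palato-alveolar [dʒ] and [ʃ] before a front vowel, yielding [ʃ] there.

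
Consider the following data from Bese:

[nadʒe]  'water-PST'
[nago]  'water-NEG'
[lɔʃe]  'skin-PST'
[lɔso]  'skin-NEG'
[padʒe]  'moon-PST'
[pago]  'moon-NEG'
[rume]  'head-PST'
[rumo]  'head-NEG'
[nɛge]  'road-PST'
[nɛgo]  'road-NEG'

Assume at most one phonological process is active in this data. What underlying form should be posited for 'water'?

/nadʒ/

In [nadʒe] and [nago] the final segment of 'water' alternates: [dʒ] ~ [g].
The stem 'road' ([nɛge], [nɛgo]) shows [g] unchanged in both environments, so [g] cannot be basic with [dʒ] derived before the PST suffix.
So /dʒ/ is underlying, and a rule of depalatalization — palato-alveolar /dʒ/ and /ʃ/ become [g] and [s] when no front vowel follows — gives [g].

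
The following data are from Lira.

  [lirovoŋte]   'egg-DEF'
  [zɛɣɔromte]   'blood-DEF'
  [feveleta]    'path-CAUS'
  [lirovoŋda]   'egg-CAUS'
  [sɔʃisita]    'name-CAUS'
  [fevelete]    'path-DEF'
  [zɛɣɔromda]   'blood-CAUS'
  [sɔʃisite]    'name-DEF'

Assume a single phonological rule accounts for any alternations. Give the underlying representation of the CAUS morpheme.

The CAUS morpheme has two allomorphs, [-da] and [-ta].
The DEF suffix, which begins with [t], is invariant after every stem; so [t] is not altered by any rule here.
So the underlying form is /-da/, and voiced stops become voiceless after a vowel.

/-da/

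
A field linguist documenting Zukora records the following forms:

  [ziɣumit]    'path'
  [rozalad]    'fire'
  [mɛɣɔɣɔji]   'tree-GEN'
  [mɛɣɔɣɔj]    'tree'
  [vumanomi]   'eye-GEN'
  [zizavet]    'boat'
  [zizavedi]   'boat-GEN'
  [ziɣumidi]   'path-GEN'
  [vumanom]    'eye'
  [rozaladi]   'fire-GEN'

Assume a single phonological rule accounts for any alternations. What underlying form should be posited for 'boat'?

The stem for 'boat' ends in [t] in [zizavet] but [d] in [zizavedi].
Compare 'fire', with invariant [d] in [rozalad] and [rozaladi]: an analysis with underlying /d/ and a rule producing [t] in isolation would wrongly predict alternation here too.
The underlying segment must be /t/; voiceless stops become voiced between vowels, yielding [d] there.
So 'boat' = /zizavet/.

/zizavet/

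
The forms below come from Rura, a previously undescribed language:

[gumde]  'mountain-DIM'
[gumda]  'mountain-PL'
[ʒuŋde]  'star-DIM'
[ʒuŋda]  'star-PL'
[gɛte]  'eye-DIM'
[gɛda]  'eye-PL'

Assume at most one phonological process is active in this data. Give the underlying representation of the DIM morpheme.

/-te/

The DIM suffix surfaces as [-de] and [-te], depending on the final segment of the stem.
By contrast the PL suffix keeps its initial [d] throughout — that segment must be underlying.
So the underlying form is /-te/, and voiceless stops become voiced after a nasal.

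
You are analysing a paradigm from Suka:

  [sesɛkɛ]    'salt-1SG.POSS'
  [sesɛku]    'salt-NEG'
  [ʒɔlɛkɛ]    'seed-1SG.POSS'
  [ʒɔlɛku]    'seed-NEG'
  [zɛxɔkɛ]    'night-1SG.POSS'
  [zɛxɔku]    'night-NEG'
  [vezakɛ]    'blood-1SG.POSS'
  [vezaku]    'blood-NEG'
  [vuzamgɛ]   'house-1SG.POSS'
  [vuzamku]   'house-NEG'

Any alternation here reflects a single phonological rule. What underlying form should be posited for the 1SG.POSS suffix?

The 1SG.POSS suffix surfaces as [-gɛ] and [-kɛ], depending on the final segment of the stem.
By contrast the NEG suffix keeps its initial [k] throughout — that segment must be underlying.
The 1SG.POSS suffix is therefore /-gɛ/ underlyingly, with post-vocalic devoicing: voiced stops become voiceless after a vowel.

/-gɛ/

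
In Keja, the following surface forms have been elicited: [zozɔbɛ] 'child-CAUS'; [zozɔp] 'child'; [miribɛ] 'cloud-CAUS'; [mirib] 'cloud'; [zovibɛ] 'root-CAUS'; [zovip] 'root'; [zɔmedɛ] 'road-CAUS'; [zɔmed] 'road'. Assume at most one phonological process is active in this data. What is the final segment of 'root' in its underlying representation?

/p/

The stem for 'root' ends in [b] in [zovibɛ] but [p] in [zovip].
But 'cloud' keeps [b] in both environments ([miribɛ], [mirib]), so there is no rule changing /b/ to [p] in isolation.
The underlying segment must be /p/; voiceless stops become voiced between vowels, yielding [b] there.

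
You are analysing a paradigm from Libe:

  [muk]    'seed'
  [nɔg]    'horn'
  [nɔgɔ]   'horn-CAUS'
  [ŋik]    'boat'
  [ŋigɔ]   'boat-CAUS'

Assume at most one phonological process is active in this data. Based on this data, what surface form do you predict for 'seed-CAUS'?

In [ŋigɔ] and [ŋik] the final segment of 'boat' alternates: [g] ~ [k].
The stem 'horn' ([nɔgɔ], [nɔg]) shows [g] unchanged in both environments, so [g] cannot be basic with [k] derived in isolation.
The underlying segment must be /k/; voiceless stops become voiced between vowels, yielding [g] there.
From [muk] the stem 'seed' is /muk/; between vowels this yields [mugɔ].

[mugɔ]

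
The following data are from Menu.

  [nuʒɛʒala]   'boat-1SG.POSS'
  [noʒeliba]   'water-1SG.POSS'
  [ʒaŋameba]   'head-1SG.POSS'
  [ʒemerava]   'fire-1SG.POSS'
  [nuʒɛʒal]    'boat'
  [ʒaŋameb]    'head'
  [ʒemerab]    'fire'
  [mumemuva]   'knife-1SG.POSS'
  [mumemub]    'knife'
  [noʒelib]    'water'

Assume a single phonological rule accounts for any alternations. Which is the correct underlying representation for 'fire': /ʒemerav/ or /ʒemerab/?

/ʒemerav/

The root 'fire' surfaces as [ʒemerab] and [ʒemerava], with a stem-final [b] ~ [v] alternation.
The stem 'water' ([noʒelib], [noʒeliba]) shows [b] unchanged in both environments, so [b] cannot be basic with [v] derived before the 1SG.POSS suffix.
So /v/ is underlying, and a rule of word-final hardening — voiced fricatives become stops word-finally — gives [b].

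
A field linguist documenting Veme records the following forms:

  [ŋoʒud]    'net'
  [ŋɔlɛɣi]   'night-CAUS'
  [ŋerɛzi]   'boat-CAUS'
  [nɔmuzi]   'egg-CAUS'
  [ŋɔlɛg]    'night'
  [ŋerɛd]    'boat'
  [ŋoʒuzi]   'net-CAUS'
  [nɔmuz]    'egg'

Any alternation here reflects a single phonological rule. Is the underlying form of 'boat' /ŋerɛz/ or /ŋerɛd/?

/ŋerɛd/

The root 'boat' surfaces as [ŋerɛd] and [ŋerɛzi], with a stem-final [d] ~ [z] alternation.
The stem 'egg' ([nɔmuz], [nɔmuzi]) shows [z] unchanged in both environments, so [z] cannot be basic with [d] derived in isolation.
The underlying segment must be /d/; voiced stops become fricatives between vowels, yielding [z] there.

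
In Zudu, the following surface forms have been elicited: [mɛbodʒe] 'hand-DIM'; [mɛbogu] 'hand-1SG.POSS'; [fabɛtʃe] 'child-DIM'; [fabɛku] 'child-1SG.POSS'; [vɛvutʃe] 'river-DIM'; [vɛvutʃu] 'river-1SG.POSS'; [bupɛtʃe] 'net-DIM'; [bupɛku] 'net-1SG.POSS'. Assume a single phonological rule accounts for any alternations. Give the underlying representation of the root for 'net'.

'net' shows [tʃ] ~ [k] at the end of the stem ([bupɛtʃe] vs [bupɛku]).
The stem 'river' ([vɛvutʃe], [vɛvutʃu]) shows [tʃ] unchanged in both environments, so [tʃ] cannot be basic with [k] derived before the 1SG.POSS suffix.
Therefore /k/ is basic and [tʃ] is derived by palatalization before a front vowel (/k/ and /g/ become palato-alveolar [tʃ] and [dʒ] before a front vowel).
The underlying form of 'net' is therefore /bupɛk/.

/bupɛk/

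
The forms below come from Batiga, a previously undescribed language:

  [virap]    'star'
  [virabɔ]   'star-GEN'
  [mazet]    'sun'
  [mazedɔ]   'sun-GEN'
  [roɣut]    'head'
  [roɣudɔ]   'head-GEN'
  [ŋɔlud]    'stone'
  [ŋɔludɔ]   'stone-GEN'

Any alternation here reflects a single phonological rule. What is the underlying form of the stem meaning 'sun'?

/mazet/

The stem for 'sun' ends in [t] in [mazet] but [d] in [mazedɔ].
Compare 'stone', with invariant [d] in [ŋɔlud] and [ŋɔludɔ]: an analysis with underlying /d/ and a rule producing [t] in isolation would wrongly predict alternation here too.
The underlying segment must be /t/; voiceless stops become voiced between vowels, yielding [d] there.
Hence 'sun' is /mazet/ underlyingly.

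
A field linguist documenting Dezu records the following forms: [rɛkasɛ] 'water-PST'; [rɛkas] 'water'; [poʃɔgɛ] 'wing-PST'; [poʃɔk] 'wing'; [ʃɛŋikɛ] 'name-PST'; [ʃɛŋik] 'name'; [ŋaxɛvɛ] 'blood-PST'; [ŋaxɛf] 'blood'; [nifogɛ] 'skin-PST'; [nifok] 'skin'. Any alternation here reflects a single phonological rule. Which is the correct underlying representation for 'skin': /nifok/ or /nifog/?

/nifog/

The root 'skin' surfaces as [nifogɛ] and [nifok], with a stem-final [g] ~ [k] alternation.
But 'name' keeps [k] in both environments ([ʃɛŋikɛ], [ʃɛŋik]), so there is no rule changing /k/ to [g] before the PST suffix.
So /g/ is underlying, and a rule of word-final obstruent devoicing — voiced obstruents become voiceless word-finally — gives [k].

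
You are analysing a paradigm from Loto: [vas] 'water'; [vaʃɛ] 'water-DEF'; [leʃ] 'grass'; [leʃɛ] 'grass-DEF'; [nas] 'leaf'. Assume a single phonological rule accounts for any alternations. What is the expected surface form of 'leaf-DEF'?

The stem for 'water' ends in [s] in [vas] but [ʃ] in [vaʃɛ].
If /ʃ/ were underlying and a rule turned it into [s] in isolation, 'grass' would also alternate; but it has [ʃ] in both [leʃ] and [leʃɛ].
Therefore /s/ is basic and [ʃ] is derived by palatalization before a front vowel (/s/ becomes palato-alveolar [ʃ] before a front vowel).
The one attested form of 'leaf', [nas], shows underlying /nas/. Applying the same rule before a front vowel gives [naʃɛ].

[naʃɛ]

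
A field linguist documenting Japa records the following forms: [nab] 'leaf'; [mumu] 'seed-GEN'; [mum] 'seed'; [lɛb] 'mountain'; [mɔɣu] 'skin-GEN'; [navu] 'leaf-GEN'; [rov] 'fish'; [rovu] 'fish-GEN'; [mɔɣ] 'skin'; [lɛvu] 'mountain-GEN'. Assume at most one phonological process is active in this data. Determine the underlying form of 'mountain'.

The stem for 'mountain' ends in [b] in [lɛb] but [v] in [lɛvu].
If /v/ were underlying and a rule turned it into [b] in isolation, 'fish' would also alternate; but it has [v] in both [rov] and [rovu].
The alternation reflects intervocalic spirantization: voiced stops become fricatives between vowels. /b/ is underlying.

/lɛb/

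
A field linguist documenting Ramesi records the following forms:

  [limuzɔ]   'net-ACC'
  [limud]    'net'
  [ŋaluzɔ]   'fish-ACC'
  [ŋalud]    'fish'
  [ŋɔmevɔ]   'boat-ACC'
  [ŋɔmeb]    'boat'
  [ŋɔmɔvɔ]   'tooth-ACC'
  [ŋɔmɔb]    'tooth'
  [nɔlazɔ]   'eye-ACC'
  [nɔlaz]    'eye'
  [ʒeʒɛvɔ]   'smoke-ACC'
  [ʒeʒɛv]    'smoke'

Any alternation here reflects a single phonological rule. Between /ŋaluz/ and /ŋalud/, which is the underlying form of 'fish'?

The root 'fish' surfaces as [ŋaluzɔ] and [ŋalud], with a stem-final [z] ~ [d] alternation.
If /z/ were underlying and a rule turned it into [d] in isolation, 'eye' would also alternate; but it has [z] in both [nɔlazɔ] and [nɔlaz].
Therefore /d/ is basic and [z] is derived by intervocalic spirantization (voiced stops become fricatives between vowels).

/ŋalud/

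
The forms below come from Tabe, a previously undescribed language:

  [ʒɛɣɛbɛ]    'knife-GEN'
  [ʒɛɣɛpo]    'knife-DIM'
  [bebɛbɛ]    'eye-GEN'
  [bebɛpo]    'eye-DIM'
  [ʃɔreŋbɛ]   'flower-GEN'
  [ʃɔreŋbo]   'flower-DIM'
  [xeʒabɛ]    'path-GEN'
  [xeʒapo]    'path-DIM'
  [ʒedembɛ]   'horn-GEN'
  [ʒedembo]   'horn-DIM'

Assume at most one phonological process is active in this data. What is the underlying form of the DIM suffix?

The DIM suffix surfaces as [-bo] and [-po], depending on the final segment of the stem.
The GEN suffix, which begins with [b], is invariant after every stem; so [b] is not altered by any rule here.
So the underlying form is /-po/, and voiceless stops become voiced after a nasal.

/-po/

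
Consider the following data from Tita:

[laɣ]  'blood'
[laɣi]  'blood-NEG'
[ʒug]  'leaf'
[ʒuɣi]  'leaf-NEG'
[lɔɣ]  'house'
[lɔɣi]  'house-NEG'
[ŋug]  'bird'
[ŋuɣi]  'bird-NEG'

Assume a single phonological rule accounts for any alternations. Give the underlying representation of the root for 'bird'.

'bird' shows [g] ~ [ɣ] at the end of the stem ([ŋug] vs [ŋuɣi]).
If /ɣ/ were underlying and a rule turned it into [g] in isolation, 'house' would also alternate; but it has [ɣ] in both [lɔɣ] and [lɔɣi].
The underlying segment must be /g/; voiced stops become fricatives between vowels, yielding [ɣ] there.

/ŋug/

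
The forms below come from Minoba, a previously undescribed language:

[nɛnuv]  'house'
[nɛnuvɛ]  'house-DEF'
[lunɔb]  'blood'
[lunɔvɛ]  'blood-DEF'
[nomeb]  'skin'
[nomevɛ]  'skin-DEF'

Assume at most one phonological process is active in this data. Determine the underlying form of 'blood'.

/lunɔb/

In [lunɔb] and [lunɔvɛ] the final segment of 'blood' alternates: [b] ~ [v].
Compare 'house', with invariant [v] in [nɛnuv] and [nɛnuvɛ]: an analysis with underlying /v/ and a rule producing [b] in isolation would wrongly predict alternation here too.
The underlying segment must be /b/; voiced stops become fricatives between vowels, yielding [v] there.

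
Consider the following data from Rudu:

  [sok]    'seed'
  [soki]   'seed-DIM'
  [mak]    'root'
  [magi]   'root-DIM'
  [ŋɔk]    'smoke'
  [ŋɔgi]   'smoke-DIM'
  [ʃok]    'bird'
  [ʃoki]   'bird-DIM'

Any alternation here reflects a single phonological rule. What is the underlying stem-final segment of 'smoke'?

'smoke' shows [k] ~ [g] at the end of the stem ([ŋɔk] vs [ŋɔgi]).
If /k/ were underlying and a rule turned it into [g] before the DIM suffix, 'seed' would also alternate; but it has [k] in both [sok] and [soki].
The alternation reflects word-final obstruent devoicing: voiced obstruents become voiceless word-finally. /g/ is underlying.

/g/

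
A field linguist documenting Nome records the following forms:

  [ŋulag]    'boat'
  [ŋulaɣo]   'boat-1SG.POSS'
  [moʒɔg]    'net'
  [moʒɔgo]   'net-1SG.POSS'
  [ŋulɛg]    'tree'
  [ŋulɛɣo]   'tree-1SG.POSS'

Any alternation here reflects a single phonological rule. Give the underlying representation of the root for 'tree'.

The root 'tree' surfaces as [ŋulɛg] and [ŋulɛɣo], with a stem-final [g] ~ [ɣ] alternation.
But 'net' keeps [g] in both environments ([moʒɔg], [moʒɔgo]), so there is no rule changing /g/ to [ɣ] before the 1SG.POSS suffix.
Therefore /ɣ/ is basic and [g] is derived by word-final hardening (voiced fricatives become stops word-finally).
So 'tree' = /ŋulɛɣ/.

/ŋulɛɣ/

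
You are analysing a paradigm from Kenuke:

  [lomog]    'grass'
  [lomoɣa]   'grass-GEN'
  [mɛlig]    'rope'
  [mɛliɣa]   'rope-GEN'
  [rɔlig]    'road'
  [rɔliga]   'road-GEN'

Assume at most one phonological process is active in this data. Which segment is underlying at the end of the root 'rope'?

/ɣ/

The stem for 'rope' ends in [g] in [mɛlig] but [ɣ] in [mɛliɣa].
The stem 'road' ([rɔlig], [rɔliga]) shows [g] unchanged in both environments, so [g] cannot be basic with [ɣ] derived before the GEN suffix.
The underlying segment must be /ɣ/; voiced fricatives become stops word-finally, yielding [g] there.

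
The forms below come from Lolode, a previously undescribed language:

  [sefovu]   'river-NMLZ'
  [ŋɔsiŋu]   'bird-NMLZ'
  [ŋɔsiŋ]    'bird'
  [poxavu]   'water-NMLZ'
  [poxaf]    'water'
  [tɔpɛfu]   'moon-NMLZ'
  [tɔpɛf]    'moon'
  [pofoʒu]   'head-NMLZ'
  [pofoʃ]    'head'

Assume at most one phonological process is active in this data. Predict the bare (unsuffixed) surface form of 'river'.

[sefof]

The stem for 'water' ends in [v] in [poxavu] but [f] in [poxaf].
The stem 'moon' ([tɔpɛfu], [tɔpɛf]) shows [f] unchanged in both environments, so [f] cannot be basic with [v] derived before the NMLZ suffix.
The underlying segment must be /v/; voiced obstruents become voiceless word-finally, yielding [f] there.
From [sefovu] the stem 'river' is /sefov/; word-finally this yields [sefof].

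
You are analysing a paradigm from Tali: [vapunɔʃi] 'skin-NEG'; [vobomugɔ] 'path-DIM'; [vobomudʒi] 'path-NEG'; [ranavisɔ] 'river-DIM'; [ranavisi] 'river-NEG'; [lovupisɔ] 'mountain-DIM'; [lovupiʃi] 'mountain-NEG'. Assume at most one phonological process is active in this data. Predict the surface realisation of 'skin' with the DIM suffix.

[vapunɔsɔ]

In [lovupisɔ] and [lovupiʃi] the final segment of 'mountain' alternates: [s] ~ [ʃ].
The stem 'river' ([ranavisɔ], [ranavisi]) shows [s] unchanged in both environments, so [s] cannot be basic with [ʃ] derived before the NEG suffix.
So /ʃ/ is underlying, and a rule of depalatalization — palato-alveolar /dʒ/ and /ʃ/ become [g] and [s] when no front vowel follows — gives [s].
The one attested form of 'skin', [vapunɔʃi], shows underlying /vapunɔʃ/. Applying the same rule when no front vowel follows gives [vapunɔsɔ].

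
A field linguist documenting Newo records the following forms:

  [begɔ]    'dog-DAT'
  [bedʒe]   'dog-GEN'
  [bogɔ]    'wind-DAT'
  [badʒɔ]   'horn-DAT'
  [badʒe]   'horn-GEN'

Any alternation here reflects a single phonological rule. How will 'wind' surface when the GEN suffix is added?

The root 'dog' surfaces as [begɔ] and [bedʒe], with a stem-final [g] ~ [dʒ] alternation.
But 'horn' keeps [dʒ] in both environments ([badʒɔ], [badʒe]), so there is no rule changing /dʒ/ to [g] before the DAT suffix.
So /g/ is underlying, and a rule of palatalization before a front vowel — /g/ becomes palato-alveolar [dʒ] before a front vowel — gives [dʒ].
From [bogɔ] the stem 'wind' is /bog/; before a front vowel this yields [bodʒe].

[bodʒe]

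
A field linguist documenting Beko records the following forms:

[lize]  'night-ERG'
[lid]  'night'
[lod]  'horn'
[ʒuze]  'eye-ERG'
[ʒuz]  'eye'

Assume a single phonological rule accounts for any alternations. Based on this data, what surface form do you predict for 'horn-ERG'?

[loze]

'night' shows [z] ~ [d] at the end of the stem ([lize] vs [lid]).
The stem 'eye' ([ʒuze], [ʒuz]) shows [z] unchanged in both environments, so [z] cannot be basic with [d] derived in isolation.
So /d/ is underlying, and a rule of intervocalic spirantization — voiced stops become fricatives between vowels — gives [z].
From [lod] the stem 'horn' is /lod/; between vowels this yields [loze].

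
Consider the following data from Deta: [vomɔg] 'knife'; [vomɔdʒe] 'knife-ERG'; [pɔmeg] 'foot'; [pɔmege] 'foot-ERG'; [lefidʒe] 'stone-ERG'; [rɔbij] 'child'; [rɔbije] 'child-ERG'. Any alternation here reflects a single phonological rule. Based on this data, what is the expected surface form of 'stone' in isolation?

The stem for 'knife' ends in [g] in [vomɔg] but [dʒ] in [vomɔdʒe].
Compare 'foot', with invariant [g] in [pɔmeg] and [pɔmege]: an analysis with underlying /g/ and a rule producing [dʒ] before the ERG suffix would wrongly predict alternation here too.
The underlying segment must be /dʒ/; palato-alveolar /dʒ/ becomes [g] when no front vowel follows, yielding [g] there.
From [lefidʒe] the stem 'stone' is /lefidʒ/; when no front vowel follows this yields [lefig].

[lefig]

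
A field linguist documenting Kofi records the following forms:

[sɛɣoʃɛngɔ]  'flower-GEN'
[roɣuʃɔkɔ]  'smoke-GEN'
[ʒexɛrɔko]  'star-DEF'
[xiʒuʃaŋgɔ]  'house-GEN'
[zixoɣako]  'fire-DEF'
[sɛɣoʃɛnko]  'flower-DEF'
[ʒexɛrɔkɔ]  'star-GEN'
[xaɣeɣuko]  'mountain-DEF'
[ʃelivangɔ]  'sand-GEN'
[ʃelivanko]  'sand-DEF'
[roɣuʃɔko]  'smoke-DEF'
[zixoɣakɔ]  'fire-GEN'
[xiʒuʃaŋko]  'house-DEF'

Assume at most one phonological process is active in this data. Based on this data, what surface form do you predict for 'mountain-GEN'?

[xaɣeɣukɔ]

The GEN morpheme has two allomorphs, [-gɔ] and [-kɔ].
The DEF suffix, which begins with [k], is invariant after every stem; so [k] is not altered by any rule here.
So the underlying form is /-gɔ/, and voiced stops become voiceless after a vowel.
After 'mountain', which ends in a vowel, the suffix surfaces as [-kɔ], giving [xaɣeɣukɔ].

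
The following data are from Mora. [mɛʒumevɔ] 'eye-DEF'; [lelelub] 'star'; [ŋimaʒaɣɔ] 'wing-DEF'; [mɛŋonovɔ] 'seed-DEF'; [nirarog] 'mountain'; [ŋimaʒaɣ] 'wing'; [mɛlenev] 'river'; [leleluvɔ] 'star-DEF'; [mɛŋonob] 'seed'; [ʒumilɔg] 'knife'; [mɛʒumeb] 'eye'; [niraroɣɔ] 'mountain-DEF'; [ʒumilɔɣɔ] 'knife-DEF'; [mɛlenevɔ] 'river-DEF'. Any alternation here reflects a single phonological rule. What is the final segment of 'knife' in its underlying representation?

'knife' shows [g] ~ [ɣ] at the end of the stem ([ʒumilɔg] vs [ʒumilɔɣɔ]).
If /ɣ/ were underlying and a rule turned it into [g] in isolation, 'wing' would also alternate; but it has [ɣ] in both [ŋimaʒaɣ] and [ŋimaʒaɣɔ].
Therefore /g/ is basic and [ɣ] is derived by intervocalic spirantization (voiced stops become fricatives between vowels).

/g/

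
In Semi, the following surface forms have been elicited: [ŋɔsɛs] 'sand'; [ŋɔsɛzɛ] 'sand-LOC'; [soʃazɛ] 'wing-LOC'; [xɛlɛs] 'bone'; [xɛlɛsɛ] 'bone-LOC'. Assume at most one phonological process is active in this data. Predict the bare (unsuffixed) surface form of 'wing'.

The root 'sand' surfaces as [ŋɔsɛs] and [ŋɔsɛzɛ], with a stem-final [s] ~ [z] alternation.
The stem 'bone' ([xɛlɛs], [xɛlɛsɛ]) shows [s] unchanged in both environments, so [s] cannot be basic with [z] derived before the LOC suffix.
So /z/ is underlying, and a rule of word-final obstruent devoicing — voiced obstruents become voiceless word-finally — gives [s].
From [soʃazɛ] the stem 'wing' is /soʃaz/; word-finally this yields [soʃas].

[soʃas]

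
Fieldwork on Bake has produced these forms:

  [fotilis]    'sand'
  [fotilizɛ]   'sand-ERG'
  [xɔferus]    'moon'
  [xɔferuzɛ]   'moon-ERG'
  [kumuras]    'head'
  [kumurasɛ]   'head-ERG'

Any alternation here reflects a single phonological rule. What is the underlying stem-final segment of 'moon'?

'moon' shows [s] ~ [z] at the end of the stem ([xɔferus] vs [xɔferuzɛ]).
But 'head' keeps [s] in both environments ([kumuras], [kumurasɛ]), so there is no rule changing /s/ to [z] before the ERG suffix.
The alternation reflects word-final obstruent devoicing: voiced obstruents become voiceless word-finally. /z/ is underlying.

/z/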